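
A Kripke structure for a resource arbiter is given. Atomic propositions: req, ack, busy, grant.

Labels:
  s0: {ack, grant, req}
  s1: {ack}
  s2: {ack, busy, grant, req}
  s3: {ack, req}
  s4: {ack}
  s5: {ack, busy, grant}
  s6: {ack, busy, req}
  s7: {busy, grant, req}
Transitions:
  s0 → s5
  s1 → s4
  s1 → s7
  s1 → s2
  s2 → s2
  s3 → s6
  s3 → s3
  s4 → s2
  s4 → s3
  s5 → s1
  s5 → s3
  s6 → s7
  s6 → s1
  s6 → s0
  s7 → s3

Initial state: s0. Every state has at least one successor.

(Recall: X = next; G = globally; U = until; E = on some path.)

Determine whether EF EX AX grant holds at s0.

States satisfying EX AX grant: {s1, s2, s4, s6}.
States satisfying EF EX AX grant: {s0, s1, s2, s3, s4, s5, s6, s7}.
Some path from s0 reaches a state where EX AX grant holds.
s0 ∈ Sat(EF EX AX grant).

Yes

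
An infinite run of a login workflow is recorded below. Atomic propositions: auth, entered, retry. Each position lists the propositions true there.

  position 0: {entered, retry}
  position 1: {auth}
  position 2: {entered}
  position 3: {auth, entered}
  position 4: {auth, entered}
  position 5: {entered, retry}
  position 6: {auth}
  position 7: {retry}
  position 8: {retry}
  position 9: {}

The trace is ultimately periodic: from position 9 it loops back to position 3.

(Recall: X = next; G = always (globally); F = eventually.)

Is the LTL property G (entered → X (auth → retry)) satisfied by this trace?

entered → X (auth → retry) must hold at every position from 0 onward. It fails at position 0, so G (entered → X (auth → retry)) is false.
Positions where entered holds: 0, 2, 3, 4, 5.
Check X (auth → retry) at each: 0→fails, 2→fails, 3→fails, 4→ok, 5→fails.

Violated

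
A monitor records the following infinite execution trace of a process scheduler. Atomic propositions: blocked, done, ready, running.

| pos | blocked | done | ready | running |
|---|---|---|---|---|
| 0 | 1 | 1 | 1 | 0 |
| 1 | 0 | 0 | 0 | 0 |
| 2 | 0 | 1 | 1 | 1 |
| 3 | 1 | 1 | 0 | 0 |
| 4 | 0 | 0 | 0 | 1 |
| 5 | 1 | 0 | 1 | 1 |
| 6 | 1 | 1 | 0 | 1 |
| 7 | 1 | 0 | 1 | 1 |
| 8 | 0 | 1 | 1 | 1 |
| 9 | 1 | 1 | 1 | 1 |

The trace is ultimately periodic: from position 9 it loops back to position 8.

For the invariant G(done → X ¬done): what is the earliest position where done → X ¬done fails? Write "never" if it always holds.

Check done → X ¬done at each position in order: 0 ✓, 1 ✓.
At position 2 the labels are {done, ready, running} and the next position 3 has {blocked, done}, so done → X ¬done is false there. This is the first violation.

2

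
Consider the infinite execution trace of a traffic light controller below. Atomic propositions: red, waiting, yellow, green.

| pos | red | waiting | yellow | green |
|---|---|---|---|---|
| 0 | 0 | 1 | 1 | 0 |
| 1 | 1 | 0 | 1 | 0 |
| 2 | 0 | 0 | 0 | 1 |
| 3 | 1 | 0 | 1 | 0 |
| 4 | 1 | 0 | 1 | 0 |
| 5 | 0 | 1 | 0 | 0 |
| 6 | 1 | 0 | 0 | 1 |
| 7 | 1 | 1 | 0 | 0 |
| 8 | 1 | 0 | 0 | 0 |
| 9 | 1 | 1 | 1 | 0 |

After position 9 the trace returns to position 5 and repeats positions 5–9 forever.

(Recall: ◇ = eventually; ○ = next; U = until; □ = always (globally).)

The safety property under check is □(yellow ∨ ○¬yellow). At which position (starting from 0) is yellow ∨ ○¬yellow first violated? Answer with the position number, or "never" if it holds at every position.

Check yellow ∨ ○¬yellow at each position in order: 0 ✓, 1 ✓.
At position 2 the labels are {green} and the next position 3 has {red, yellow}, so yellow ∨ ○¬yellow is false there. This is the first violation.

2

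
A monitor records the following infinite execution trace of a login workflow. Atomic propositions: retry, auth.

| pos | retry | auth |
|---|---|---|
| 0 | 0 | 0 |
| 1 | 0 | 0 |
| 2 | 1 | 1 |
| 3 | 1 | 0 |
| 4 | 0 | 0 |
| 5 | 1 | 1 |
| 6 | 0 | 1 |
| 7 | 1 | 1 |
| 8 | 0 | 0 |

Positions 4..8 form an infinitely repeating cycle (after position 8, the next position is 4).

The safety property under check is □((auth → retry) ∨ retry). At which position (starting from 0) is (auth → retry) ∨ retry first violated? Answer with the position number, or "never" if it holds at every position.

6

Check (auth → retry) ∨ retry at each position in order: 0 ✓, 1 ✓, 2 ✓, 3 ✓, 4 ✓, 5 ✓.
At position 6 the labels are {auth}, so (auth → retry) ∨ retry is false there. This is the first violation.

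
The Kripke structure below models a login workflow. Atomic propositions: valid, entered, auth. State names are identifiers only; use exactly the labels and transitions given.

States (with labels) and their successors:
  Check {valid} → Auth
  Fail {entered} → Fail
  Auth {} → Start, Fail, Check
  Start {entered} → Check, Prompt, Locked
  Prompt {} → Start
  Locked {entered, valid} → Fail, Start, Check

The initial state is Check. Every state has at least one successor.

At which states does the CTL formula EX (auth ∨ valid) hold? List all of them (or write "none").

{Auth, Start, Locked}

States satisfying auth ∨ valid: {Check, Locked}.
States satisfying EX (auth ∨ valid): {Auth, Start, Locked}.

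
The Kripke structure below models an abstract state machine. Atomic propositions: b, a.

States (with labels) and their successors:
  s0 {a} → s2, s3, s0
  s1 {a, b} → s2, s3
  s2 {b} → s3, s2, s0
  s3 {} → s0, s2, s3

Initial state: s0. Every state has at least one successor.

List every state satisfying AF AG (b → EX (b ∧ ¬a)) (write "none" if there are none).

States satisfying AG (b → EX (b ∧ ¬a)): {s0, s1, s2, s3}.
States satisfying AF AG (b → EX (b ∧ ¬a)): {s0, s1, s2, s3}.

{s0, s1, s2, s3}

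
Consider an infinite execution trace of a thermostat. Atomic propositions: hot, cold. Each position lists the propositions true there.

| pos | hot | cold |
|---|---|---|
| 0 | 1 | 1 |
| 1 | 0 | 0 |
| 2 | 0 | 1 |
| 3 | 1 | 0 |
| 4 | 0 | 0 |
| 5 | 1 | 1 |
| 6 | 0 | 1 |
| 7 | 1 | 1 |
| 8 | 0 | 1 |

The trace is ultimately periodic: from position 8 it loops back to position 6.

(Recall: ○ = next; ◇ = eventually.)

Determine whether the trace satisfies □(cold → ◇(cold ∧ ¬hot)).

Yes

cold → ◇(cold ∧ ¬hot) holds at every position 0..8, and those are all positions ever visited, so □(cold → ◇(cold ∧ ¬hot)) holds.
Positions where cold holds: 0, 2, 5, 6, 7, 8.
Check ◇(cold ∧ ¬hot) at each: 0→ok, 2→ok, 5→ok, 6→ok, 7→ok, 8→ok.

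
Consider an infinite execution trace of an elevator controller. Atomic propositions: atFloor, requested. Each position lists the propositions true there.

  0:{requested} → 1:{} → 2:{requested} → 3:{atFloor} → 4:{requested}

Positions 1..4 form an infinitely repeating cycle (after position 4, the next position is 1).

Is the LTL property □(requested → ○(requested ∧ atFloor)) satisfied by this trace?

Does not hold

requested → ○(requested ∧ atFloor) must hold at every position from 0 onward. It fails at position 0, so □(requested → ○(requested ∧ atFloor)) is false.
Positions where requested holds: 0, 2, 4.
Check ○(requested ∧ atFloor) at each: 0→fails, 2→fails, 4→fails.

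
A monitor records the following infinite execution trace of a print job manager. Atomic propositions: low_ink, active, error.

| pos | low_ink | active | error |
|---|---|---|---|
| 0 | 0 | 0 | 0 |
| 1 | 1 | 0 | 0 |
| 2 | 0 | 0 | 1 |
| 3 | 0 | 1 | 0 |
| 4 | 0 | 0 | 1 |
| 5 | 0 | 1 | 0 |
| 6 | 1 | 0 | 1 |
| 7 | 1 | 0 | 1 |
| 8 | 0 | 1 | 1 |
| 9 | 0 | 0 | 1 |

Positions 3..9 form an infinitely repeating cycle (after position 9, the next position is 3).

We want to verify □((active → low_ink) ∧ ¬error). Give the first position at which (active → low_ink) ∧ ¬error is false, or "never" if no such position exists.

2

Check (active → low_ink) ∧ ¬error at each position in order: 0 ✓, 1 ✓.
At position 2 the labels are {error}, so (active → low_ink) ∧ ¬error is false there. This is the first violation.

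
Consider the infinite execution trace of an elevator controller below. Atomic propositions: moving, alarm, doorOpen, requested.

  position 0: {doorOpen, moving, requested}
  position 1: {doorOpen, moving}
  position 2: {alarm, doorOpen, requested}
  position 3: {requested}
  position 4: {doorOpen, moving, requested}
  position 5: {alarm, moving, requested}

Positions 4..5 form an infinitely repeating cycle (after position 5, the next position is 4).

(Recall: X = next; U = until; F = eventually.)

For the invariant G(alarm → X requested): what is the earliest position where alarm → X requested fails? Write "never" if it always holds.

never

alarm → X requested holds at every position 0..5, and those are all the positions the trace ever visits, so the invariant G(alarm → X requested) is never violated.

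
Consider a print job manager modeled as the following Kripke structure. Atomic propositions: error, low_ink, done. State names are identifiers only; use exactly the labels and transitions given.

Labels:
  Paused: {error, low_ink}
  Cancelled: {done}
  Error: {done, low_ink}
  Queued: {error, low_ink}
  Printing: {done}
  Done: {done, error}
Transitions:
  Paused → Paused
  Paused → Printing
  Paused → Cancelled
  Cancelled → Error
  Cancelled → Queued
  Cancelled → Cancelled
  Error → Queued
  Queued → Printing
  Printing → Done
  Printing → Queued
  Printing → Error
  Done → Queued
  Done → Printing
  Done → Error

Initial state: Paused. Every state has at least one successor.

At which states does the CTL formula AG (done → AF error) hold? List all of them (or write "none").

{Error, Queued, Printing, Done}

States satisfying done → AF error: {Paused, Error, Queued, Printing, Done}.
States satisfying AG (done → AF error): {Error, Queued, Printing, Done}.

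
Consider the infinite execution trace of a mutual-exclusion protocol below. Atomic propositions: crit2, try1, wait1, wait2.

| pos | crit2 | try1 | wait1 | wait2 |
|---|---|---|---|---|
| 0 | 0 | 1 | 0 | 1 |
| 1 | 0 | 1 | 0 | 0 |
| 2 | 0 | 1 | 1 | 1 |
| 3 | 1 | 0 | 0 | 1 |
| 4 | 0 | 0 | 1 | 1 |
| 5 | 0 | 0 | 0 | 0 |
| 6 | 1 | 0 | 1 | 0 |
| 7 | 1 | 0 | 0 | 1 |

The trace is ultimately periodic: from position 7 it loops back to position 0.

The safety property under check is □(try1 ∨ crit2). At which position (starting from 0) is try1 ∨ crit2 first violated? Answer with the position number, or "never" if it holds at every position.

4

Check try1 ∨ crit2 at each position in order: 0 ✓, 1 ✓, 2 ✓, 3 ✓.
At position 4 the labels are {wait1, wait2}, so try1 ∨ crit2 is false there. This is the first violation.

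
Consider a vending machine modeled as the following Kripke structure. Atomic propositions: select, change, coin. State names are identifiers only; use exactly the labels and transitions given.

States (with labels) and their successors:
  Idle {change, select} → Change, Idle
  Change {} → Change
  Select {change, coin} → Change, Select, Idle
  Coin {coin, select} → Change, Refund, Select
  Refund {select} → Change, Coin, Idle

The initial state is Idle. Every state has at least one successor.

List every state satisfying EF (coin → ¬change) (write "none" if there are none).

{Idle, Change, Select, Coin, Refund}

States satisfying coin → ¬change: {Idle, Change, Coin, Refund}.
States satisfying EF (coin → ¬change): {Idle, Change, Select, Coin, Refund}.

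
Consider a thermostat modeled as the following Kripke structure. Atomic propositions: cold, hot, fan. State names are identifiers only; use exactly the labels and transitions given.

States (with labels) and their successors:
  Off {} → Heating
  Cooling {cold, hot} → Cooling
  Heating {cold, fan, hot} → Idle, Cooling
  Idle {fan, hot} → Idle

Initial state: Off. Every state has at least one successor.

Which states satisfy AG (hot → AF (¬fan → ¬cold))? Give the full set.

States satisfying hot → AF (¬fan → ¬cold): {Off, Heating, Idle}.
States satisfying AG (hot → AF (¬fan → ¬cold)): {Idle}.

{Idle}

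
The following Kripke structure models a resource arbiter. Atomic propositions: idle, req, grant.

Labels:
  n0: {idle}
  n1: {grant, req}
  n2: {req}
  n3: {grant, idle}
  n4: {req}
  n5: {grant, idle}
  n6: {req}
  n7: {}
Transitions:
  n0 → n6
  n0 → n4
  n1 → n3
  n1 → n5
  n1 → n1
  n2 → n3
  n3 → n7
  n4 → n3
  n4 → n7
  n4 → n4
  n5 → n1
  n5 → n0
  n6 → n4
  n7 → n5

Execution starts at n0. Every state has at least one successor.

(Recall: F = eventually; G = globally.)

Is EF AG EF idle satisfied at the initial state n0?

States satisfying AG EF idle: {n0, n1, n2, n3, n4, n5, n6, n7}.
States satisfying EF AG EF idle: {n0, n1, n2, n3, n4, n5, n6, n7}.
Some path from n0 reaches a state where AG EF idle holds.
n0 ∈ Sat(EF AG EF idle).

Yes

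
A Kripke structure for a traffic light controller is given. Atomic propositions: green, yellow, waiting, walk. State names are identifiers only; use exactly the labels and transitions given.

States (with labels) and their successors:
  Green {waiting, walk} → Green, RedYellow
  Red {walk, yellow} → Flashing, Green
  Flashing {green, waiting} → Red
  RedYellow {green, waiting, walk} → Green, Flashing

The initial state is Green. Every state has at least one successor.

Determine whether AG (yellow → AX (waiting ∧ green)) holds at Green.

Does not hold

States satisfying yellow → AX (waiting ∧ green): {Green, Flashing, RedYellow}.
States satisfying AG (yellow → AX (waiting ∧ green)): ∅.
Red is reachable from Green and violates yellow → AX (waiting ∧ green), so AG fails at Green.
Green ∉ Sat(AG (yellow → AX (waiting ∧ green))).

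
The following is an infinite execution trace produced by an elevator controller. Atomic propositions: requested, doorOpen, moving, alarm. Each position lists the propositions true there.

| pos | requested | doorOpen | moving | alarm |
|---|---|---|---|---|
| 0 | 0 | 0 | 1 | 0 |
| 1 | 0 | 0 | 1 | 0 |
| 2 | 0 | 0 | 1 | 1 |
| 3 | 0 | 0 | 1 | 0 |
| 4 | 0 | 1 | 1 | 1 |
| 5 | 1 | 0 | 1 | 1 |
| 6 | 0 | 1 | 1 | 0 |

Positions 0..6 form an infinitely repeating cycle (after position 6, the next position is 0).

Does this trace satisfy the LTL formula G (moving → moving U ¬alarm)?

Yes

moving → moving U ¬alarm holds at every position 0..6, and those are all positions ever visited, so G (moving → moving U ¬alarm) holds.
Positions where moving holds: 0, 1, 2, 3, 4, 5, 6.
Check moving U ¬alarm at each: 0→ok, 1→ok, 2→ok, 3→ok, 4→ok, 5→ok, 6→ok.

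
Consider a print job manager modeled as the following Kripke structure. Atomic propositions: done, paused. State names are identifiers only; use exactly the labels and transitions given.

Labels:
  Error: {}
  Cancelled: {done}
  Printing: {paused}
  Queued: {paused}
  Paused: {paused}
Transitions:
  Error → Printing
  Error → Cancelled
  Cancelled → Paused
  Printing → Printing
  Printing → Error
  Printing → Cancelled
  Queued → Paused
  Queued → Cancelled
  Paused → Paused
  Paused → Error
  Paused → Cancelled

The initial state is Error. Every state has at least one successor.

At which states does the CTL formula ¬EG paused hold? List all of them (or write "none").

{Error, Cancelled}

States satisfying paused: {Printing, Queued, Paused}.
States satisfying EG paused: {Printing, Queued, Paused}.
States satisfying ¬EG paused: {Error, Cancelled}.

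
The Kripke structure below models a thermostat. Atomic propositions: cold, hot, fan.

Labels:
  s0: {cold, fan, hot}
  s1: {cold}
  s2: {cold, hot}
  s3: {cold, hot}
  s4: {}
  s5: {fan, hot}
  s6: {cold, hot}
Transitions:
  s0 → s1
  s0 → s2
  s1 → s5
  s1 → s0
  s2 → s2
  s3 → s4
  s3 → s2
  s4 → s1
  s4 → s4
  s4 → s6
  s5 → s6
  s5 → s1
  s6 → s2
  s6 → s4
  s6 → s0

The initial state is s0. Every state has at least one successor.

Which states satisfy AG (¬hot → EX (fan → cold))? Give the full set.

{s0, s1, s2, s3, s4, s5, s6}

States satisfying ¬hot → EX (fan → cold): {s0, s1, s2, s3, s4, s5, s6}.
States satisfying AG (¬hot → EX (fan → cold)): {s0, s1, s2, s3, s4, s5, s6}.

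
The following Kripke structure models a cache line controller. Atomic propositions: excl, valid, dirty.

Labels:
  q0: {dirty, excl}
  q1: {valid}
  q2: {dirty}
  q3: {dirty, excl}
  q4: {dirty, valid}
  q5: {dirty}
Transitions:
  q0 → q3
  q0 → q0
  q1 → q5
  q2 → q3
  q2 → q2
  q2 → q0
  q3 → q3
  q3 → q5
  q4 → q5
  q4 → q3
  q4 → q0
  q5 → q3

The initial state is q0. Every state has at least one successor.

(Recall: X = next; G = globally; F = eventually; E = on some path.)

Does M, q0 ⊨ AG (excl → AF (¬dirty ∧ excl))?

No

States satisfying excl → AF (¬dirty ∧ excl): {q1, q2, q4, q5}.
States satisfying AG (excl → AF (¬dirty ∧ excl)): ∅.
q0 is reachable from q0 and violates excl → AF (¬dirty ∧ excl), so AG fails at q0.
q0 ∉ Sat(AG (excl → AF (¬dirty ∧ excl))).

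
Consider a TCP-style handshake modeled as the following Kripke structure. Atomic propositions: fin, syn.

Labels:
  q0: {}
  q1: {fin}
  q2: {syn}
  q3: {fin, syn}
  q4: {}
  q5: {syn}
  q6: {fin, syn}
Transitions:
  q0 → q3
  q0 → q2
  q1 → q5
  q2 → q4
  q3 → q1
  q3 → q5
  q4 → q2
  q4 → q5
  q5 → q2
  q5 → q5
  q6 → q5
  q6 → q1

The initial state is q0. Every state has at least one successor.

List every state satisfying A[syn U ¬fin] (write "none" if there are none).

{q0, q2, q4, q5}

States satisfying syn: {q2, q3, q5, q6}.
States satisfying ¬fin: {q0, q2, q4, q5}.
States satisfying A[syn U ¬fin]: {q0, q2, q4, q5}.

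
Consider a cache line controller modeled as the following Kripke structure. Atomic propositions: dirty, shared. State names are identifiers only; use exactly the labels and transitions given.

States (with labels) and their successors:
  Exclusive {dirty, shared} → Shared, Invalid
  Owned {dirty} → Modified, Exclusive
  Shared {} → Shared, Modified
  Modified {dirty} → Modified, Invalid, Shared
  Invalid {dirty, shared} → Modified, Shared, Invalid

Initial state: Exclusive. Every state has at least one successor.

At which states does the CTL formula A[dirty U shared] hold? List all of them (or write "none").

States satisfying dirty: {Exclusive, Owned, Modified, Invalid}.
States satisfying shared: {Exclusive, Invalid}.
States satisfying A[dirty U shared]: {Exclusive, Invalid}.

{Exclusive, Invalid}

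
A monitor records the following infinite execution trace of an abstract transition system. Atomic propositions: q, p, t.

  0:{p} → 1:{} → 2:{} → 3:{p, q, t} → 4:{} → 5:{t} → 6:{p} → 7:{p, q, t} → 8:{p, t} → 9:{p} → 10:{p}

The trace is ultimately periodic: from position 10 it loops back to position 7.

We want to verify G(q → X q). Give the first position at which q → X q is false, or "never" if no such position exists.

Check q → X q at each position in order: 0 ✓, 1 ✓, 2 ✓.
At position 3 the labels are {p, q, t} and the next position 4 has {}, so q → X q is false there. This is the first violation.

3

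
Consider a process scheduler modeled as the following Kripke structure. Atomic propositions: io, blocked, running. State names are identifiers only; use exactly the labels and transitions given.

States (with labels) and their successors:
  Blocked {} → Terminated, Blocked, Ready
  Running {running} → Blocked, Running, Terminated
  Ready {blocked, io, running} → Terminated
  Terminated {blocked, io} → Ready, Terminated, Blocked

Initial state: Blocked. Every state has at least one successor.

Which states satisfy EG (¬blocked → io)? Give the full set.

{Ready, Terminated}

States satisfying ¬blocked → io: {Ready, Terminated}.
States satisfying EG (¬blocked → io): {Ready, Terminated}.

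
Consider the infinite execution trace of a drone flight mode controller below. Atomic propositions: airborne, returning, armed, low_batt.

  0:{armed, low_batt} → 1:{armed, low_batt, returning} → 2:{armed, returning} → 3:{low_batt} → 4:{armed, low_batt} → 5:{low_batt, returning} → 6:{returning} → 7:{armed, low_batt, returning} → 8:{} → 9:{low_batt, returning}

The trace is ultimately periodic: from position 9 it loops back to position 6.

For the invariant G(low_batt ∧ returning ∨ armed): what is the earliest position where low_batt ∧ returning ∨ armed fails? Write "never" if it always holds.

3

Check low_batt ∧ returning ∨ armed at each position in order: 0 ✓, 1 ✓, 2 ✓.
At position 3 the labels are {low_batt}, so low_batt ∧ returning ∨ armed is false there. This is the first violation.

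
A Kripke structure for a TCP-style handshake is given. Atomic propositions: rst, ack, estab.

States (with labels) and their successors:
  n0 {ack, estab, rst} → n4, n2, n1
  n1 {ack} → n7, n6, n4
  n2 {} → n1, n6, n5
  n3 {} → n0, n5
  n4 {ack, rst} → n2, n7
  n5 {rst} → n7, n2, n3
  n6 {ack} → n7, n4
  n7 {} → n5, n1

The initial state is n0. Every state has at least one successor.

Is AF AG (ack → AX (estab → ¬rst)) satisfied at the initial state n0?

States satisfying AG (ack → AX (estab → ¬rst)): {n0, n1, n2, n3, n4, n5, n6, n7}.
States satisfying AF AG (ack → AX (estab → ¬rst)): {n0, n1, n2, n3, n4, n5, n6, n7}.
n0 ∈ Sat(AF AG (ack → AX (estab → ¬rst))).

Satisfied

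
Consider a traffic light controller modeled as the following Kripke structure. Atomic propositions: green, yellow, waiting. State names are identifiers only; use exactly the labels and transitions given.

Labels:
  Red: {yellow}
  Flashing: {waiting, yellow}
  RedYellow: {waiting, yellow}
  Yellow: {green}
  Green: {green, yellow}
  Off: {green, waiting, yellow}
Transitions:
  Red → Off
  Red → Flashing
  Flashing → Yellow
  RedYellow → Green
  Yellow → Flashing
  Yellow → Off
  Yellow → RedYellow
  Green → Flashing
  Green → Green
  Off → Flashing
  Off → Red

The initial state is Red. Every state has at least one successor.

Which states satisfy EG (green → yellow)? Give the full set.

{Red, RedYellow, Green, Off}

States satisfying green → yellow: {Red, Flashing, RedYellow, Green, Off}.
States satisfying EG (green → yellow): {Red, RedYellow, Green, Off}.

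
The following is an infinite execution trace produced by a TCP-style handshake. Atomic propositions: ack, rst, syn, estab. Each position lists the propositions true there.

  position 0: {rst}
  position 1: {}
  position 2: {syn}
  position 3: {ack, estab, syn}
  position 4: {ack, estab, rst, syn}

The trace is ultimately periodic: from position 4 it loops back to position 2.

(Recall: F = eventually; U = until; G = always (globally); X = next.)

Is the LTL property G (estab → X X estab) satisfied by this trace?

estab → X X estab must hold at every position from 0 onward. It fails at position 3, so G (estab → X X estab) is false.
Positions where estab holds: 3, 4.
Check X X estab at each: 3→fails, 4→ok.

Does not hold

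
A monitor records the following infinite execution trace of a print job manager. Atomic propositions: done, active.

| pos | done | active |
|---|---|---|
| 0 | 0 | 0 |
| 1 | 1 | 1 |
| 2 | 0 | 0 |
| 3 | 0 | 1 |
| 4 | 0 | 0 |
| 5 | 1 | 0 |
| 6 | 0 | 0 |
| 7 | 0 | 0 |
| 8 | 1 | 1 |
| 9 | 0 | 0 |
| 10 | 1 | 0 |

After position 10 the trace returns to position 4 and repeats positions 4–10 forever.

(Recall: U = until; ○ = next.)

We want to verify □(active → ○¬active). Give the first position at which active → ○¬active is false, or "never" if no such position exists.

never

active → ○¬active holds at every position 0..10, and those are all the positions the trace ever visits, so the invariant □(active → ○¬active) is never violated.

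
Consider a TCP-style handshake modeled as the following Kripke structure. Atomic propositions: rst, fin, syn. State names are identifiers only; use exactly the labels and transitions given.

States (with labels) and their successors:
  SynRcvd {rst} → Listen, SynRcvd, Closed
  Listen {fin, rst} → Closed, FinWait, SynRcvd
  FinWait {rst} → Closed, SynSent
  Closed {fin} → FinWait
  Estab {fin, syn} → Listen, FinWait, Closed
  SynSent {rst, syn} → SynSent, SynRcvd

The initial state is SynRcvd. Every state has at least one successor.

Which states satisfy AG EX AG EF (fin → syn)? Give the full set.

{SynRcvd, Listen, FinWait, Closed, Estab, SynSent}

States satisfying EX AG EF (fin → syn): {SynRcvd, Listen, FinWait, Closed, Estab, SynSent}.
States satisfying AG EX AG EF (fin → syn): {SynRcvd, Listen, FinWait, Closed, Estab, SynSent}.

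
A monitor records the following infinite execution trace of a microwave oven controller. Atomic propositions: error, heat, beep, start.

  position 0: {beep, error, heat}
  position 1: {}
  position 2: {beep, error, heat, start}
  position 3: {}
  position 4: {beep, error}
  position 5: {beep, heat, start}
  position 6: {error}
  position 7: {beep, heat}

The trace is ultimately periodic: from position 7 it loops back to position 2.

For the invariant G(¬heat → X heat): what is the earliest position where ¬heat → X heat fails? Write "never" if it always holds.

Check ¬heat → X heat at each position in order: 0 ✓, 1 ✓, 2 ✓.
At position 3 the labels are {} and the next position 4 has {beep, error}, so ¬heat → X heat is false there. This is the first violation.

3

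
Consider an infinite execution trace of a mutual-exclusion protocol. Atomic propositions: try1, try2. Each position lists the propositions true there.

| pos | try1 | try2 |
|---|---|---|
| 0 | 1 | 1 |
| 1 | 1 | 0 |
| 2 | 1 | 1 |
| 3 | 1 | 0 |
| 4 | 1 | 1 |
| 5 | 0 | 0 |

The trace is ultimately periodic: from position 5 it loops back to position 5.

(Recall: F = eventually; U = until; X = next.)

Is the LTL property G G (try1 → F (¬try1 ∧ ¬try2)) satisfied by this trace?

G (try1 → F (¬try1 ∧ ¬try2)) holds at every position 0..5, and those are all positions ever visited, so G G (try1 → F (¬try1 ∧ ¬try2)) holds.

Holds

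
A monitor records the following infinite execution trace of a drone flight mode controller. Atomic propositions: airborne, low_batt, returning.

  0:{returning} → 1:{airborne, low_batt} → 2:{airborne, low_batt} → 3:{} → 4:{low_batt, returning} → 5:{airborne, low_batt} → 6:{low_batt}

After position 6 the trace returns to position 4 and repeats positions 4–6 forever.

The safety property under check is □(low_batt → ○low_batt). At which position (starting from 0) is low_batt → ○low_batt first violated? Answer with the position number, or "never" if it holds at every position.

Check low_batt → ○low_batt at each position in order: 0 ✓, 1 ✓.
At position 2 the labels are {airborne, low_batt} and the next position 3 has {}, so low_batt → ○low_batt is false there. This is the first violation.

2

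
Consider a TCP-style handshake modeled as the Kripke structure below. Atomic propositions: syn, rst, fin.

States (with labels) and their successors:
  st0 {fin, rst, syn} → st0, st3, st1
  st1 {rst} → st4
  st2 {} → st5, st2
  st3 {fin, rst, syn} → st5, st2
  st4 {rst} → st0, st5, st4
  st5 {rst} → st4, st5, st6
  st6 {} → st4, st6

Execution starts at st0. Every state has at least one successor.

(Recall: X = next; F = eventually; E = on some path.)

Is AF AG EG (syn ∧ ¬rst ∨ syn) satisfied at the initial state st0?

States satisfying AG EG (syn ∧ ¬rst ∨ syn): ∅.
States satisfying AF AG EG (syn ∧ ¬rst ∨ syn): ∅.
There is a path from st0 along which AG EG (syn ∧ ¬rst ∨ syn) never holds.
st0 ∉ Sat(AF AG EG (syn ∧ ¬rst ∨ syn)).

Does not hold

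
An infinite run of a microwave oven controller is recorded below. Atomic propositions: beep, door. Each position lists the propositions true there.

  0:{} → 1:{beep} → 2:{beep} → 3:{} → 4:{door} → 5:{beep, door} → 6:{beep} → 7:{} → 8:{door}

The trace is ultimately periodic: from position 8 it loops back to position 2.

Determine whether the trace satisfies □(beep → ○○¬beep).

Yes

beep → ○○¬beep holds at every position 0..8, and those are all positions ever visited, so □(beep → ○○¬beep) holds.
Positions where beep holds: 1, 2, 5, 6.
Check ○○¬beep at each: 1→ok, 2→ok, 5→ok, 6→ok.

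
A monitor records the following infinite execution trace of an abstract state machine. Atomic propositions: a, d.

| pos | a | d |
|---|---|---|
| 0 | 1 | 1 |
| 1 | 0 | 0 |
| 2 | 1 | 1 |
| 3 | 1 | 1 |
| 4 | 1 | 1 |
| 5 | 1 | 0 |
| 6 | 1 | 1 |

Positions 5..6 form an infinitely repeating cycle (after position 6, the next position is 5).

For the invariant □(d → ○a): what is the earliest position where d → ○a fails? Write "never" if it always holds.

0

At position 0 the labels are {a, d} and the next position 1 has {}, so d → ○a is false there. This is the first violation.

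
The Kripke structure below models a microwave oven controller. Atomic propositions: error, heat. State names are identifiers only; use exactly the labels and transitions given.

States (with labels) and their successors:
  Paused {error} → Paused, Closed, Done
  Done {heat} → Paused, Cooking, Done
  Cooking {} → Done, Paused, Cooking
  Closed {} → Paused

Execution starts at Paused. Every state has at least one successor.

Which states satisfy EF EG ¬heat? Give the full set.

States satisfying EG ¬heat: {Paused, Cooking, Closed}.
States satisfying EF EG ¬heat: {Paused, Done, Cooking, Closed}.

{Paused, Done, Cooking, Closed}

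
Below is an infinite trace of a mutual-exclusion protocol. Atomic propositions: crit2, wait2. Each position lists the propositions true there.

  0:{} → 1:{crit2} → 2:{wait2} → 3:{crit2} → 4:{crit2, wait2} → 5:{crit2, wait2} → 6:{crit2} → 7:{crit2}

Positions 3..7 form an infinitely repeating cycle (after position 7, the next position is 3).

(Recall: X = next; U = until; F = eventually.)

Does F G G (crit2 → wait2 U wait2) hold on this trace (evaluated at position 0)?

G G (crit2 → wait2 U wait2) is false at every position 0..7, so it never becomes true and F G G (crit2 → wait2 U wait2) fails.

Violated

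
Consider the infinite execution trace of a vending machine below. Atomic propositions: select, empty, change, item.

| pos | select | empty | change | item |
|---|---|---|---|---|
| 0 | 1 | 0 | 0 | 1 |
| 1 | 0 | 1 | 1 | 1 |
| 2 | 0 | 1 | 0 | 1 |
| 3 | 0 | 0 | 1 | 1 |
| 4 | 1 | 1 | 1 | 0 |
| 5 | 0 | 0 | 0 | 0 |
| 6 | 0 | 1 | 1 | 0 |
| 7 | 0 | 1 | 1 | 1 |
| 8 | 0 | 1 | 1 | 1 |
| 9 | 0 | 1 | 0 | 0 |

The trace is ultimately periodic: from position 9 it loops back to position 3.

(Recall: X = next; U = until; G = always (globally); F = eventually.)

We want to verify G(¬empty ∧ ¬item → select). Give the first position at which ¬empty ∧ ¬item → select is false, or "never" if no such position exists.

Check ¬empty ∧ ¬item → select at each position in order: 0 ✓, 1 ✓, 2 ✓, 3 ✓, 4 ✓.
At position 5 the labels are {}, so ¬empty ∧ ¬item → select is false there. This is the first violation.

5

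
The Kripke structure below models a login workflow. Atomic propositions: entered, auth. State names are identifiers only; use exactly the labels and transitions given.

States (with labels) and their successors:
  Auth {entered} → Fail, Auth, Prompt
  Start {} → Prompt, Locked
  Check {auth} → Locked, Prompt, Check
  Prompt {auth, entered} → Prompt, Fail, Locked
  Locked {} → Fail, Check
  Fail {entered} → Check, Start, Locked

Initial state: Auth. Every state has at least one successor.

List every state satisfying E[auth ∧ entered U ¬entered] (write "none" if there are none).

{Start, Check, Prompt, Locked}

States satisfying auth ∧ entered: {Prompt}.
States satisfying ¬entered: {Start, Check, Locked}.
States satisfying E[auth ∧ entered U ¬entered]: {Start, Check, Prompt, Locked}.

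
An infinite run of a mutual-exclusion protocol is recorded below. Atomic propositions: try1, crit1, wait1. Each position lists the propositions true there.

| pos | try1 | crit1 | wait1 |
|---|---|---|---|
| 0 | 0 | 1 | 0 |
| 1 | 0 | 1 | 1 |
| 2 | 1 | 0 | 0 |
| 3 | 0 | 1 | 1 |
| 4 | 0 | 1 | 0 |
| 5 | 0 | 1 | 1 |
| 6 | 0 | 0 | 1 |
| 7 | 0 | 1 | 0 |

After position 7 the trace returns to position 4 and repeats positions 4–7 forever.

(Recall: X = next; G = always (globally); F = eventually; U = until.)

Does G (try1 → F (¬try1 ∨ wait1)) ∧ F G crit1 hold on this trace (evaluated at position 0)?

Does not hold

try1 → F (¬try1 ∨ wait1) holds at every position 0..7, and those are all positions ever visited, so G (try1 → F (¬try1 ∨ wait1)) holds.
Positions where try1 holds: 2.
Check F (¬try1 ∨ wait1) at each: 2→ok.
G crit1 is false at every position 0..7, so it never becomes true and F G crit1 fails.
At position 0: G (try1 → F (¬try1 ∨ wait1)) is true; F G crit1 is false; so G (try1 → F (¬try1 ∨ wait1)) ∧ F G crit1 is false.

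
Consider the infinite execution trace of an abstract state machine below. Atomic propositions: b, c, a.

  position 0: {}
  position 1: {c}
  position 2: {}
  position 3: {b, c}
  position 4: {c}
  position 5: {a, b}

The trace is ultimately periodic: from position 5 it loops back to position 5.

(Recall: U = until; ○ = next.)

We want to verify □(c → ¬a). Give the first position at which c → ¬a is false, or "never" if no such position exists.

c → ¬a holds at every position 0..5, and those are all the positions the trace ever visits, so the invariant □(c → ¬a) is never violated.

never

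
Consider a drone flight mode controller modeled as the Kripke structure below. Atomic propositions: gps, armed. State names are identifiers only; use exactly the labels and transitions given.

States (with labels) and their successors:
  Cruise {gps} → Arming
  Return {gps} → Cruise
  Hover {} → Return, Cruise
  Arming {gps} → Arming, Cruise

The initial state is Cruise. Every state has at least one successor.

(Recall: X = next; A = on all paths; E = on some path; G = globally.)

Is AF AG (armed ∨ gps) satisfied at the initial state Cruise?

States satisfying AG (armed ∨ gps): {Cruise, Return, Arming}.
States satisfying AF AG (armed ∨ gps): {Cruise, Return, Hover, Arming}.
Cruise ∈ Sat(AF AG (armed ∨ gps)).

Holds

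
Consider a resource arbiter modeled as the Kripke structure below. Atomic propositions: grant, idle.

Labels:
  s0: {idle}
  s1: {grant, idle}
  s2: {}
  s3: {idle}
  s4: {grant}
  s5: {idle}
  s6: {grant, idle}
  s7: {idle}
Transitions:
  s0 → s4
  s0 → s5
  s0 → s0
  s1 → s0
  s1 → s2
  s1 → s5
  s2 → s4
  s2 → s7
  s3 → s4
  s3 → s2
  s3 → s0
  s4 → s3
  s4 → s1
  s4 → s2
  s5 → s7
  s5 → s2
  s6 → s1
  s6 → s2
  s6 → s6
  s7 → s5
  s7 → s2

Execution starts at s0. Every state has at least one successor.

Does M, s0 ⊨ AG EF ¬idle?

States satisfying EF ¬idle: {s0, s1, s2, s3, s4, s5, s6, s7}.
States satisfying AG EF ¬idle: {s0, s1, s2, s3, s4, s5, s6, s7}.
Every state reachable from s0 satisfies EF ¬idle.
s0 ∈ Sat(AG EF ¬idle).

Yes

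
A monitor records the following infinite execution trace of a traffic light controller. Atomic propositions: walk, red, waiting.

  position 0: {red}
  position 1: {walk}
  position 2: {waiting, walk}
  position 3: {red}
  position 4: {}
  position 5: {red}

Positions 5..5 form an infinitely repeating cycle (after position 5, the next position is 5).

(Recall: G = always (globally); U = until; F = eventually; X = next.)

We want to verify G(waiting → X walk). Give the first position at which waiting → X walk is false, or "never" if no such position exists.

Check waiting → X walk at each position in order: 0 ✓, 1 ✓.
At position 2 the labels are {waiting, walk} and the next position 3 has {red}, so waiting → X walk is false there. This is the first violation.

2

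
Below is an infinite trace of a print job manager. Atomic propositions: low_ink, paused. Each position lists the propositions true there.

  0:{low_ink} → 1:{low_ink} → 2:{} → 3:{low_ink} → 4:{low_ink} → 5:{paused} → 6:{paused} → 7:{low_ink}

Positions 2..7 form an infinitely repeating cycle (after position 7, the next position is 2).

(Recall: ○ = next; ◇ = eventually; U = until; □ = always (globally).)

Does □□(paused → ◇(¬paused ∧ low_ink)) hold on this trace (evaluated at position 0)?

□(paused → ◇(¬paused ∧ low_ink)) holds at every position 0..7, and those are all positions ever visited, so □□(paused → ◇(¬paused ∧ low_ink)) holds.

Yes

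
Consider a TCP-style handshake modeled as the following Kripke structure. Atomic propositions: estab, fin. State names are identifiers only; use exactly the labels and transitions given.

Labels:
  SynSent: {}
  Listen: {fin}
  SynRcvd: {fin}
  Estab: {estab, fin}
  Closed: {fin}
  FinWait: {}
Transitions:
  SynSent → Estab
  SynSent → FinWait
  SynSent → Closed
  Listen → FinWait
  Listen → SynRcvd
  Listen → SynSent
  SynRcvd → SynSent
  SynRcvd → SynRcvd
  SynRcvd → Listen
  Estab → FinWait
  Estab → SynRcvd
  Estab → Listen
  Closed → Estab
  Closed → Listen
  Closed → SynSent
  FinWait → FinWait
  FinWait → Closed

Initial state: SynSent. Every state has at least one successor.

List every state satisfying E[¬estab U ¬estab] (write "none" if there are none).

States satisfying ¬estab: {SynSent, Listen, SynRcvd, Closed, FinWait}.
States satisfying E[¬estab U ¬estab]: {SynSent, Listen, SynRcvd, Closed, FinWait}.

{SynSent, Listen, SynRcvd, Closed, FinWait}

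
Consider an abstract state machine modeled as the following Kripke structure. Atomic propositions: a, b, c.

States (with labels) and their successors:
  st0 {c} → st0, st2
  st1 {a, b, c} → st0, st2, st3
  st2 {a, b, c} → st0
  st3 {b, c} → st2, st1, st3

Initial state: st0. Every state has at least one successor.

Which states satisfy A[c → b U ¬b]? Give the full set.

{st0, st2}

States satisfying c → b: {st1, st2, st3}.
States satisfying ¬b: {st0}.
States satisfying A[c → b U ¬b]: {st0, st2}.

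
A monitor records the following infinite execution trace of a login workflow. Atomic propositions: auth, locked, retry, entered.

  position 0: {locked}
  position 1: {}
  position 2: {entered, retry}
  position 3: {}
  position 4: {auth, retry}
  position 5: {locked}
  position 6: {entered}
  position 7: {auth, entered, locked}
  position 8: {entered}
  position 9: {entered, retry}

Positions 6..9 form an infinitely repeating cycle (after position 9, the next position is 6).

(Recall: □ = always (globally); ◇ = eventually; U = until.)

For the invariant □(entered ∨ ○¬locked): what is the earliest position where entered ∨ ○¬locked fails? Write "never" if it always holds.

Check entered ∨ ○¬locked at each position in order: 0 ✓, 1 ✓, 2 ✓, 3 ✓.
At position 4 the labels are {auth, retry} and the next position 5 has {locked}, so entered ∨ ○¬locked is false there. This is the first violation.

4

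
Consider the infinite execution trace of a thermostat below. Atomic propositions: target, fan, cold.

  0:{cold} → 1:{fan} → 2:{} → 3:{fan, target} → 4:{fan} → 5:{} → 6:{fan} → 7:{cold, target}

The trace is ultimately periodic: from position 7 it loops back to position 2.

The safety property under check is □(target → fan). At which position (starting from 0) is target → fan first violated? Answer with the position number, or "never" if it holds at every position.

7

Check target → fan at each position in order: 0 ✓, 1 ✓, 2 ✓, 3 ✓, 4 ✓, 5 ✓, 6 ✓.
At position 7 the labels are {cold, target}, so target → fan is false there. This is the first violation.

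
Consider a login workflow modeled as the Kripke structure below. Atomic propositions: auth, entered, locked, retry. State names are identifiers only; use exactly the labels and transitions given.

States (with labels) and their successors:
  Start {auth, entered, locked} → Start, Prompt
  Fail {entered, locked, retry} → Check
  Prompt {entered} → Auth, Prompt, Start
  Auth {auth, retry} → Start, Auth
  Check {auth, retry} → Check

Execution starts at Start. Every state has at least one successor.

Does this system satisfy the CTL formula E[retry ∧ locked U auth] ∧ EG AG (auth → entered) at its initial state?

States satisfying retry ∧ locked: {Fail}.
States satisfying auth: {Start, Auth, Check}.
States satisfying E[retry ∧ locked U auth]: {Start, Fail, Auth, Check}.
States satisfying AG (auth → entered): ∅.
States satisfying EG AG (auth → entered): ∅.
States satisfying E[retry ∧ locked U auth] ∧ EG AG (auth → entered): ∅.
Start ∉ Sat(E[retry ∧ locked U auth] ∧ EG AG (auth → entered)).

No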